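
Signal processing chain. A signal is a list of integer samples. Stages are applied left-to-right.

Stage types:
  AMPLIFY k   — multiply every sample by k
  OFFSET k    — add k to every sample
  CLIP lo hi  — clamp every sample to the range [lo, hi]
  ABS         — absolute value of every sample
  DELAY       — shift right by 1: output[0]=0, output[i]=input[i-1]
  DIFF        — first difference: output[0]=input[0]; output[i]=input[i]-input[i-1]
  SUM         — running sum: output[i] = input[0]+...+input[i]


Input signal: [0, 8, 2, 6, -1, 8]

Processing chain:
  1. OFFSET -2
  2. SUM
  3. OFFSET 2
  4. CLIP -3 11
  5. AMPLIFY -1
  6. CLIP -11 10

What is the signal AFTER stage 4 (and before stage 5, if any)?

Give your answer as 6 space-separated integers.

Answer: 0 6 6 10 7 11

Derivation:
Input: [0, 8, 2, 6, -1, 8]
Stage 1 (OFFSET -2): 0+-2=-2, 8+-2=6, 2+-2=0, 6+-2=4, -1+-2=-3, 8+-2=6 -> [-2, 6, 0, 4, -3, 6]
Stage 2 (SUM): sum[0..0]=-2, sum[0..1]=4, sum[0..2]=4, sum[0..3]=8, sum[0..4]=5, sum[0..5]=11 -> [-2, 4, 4, 8, 5, 11]
Stage 3 (OFFSET 2): -2+2=0, 4+2=6, 4+2=6, 8+2=10, 5+2=7, 11+2=13 -> [0, 6, 6, 10, 7, 13]
Stage 4 (CLIP -3 11): clip(0,-3,11)=0, clip(6,-3,11)=6, clip(6,-3,11)=6, clip(10,-3,11)=10, clip(7,-3,11)=7, clip(13,-3,11)=11 -> [0, 6, 6, 10, 7, 11]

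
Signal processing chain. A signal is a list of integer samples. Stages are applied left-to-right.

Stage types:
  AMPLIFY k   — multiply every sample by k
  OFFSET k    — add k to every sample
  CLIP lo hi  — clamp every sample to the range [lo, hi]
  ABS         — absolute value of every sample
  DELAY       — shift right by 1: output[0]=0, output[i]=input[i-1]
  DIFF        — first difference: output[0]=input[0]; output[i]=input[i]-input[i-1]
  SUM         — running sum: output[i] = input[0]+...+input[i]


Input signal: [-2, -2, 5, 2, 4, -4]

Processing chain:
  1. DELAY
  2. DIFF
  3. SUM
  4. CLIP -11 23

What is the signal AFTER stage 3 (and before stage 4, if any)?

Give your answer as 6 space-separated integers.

Answer: 0 -2 -2 5 2 4

Derivation:
Input: [-2, -2, 5, 2, 4, -4]
Stage 1 (DELAY): [0, -2, -2, 5, 2, 4] = [0, -2, -2, 5, 2, 4] -> [0, -2, -2, 5, 2, 4]
Stage 2 (DIFF): s[0]=0, -2-0=-2, -2--2=0, 5--2=7, 2-5=-3, 4-2=2 -> [0, -2, 0, 7, -3, 2]
Stage 3 (SUM): sum[0..0]=0, sum[0..1]=-2, sum[0..2]=-2, sum[0..3]=5, sum[0..4]=2, sum[0..5]=4 -> [0, -2, -2, 5, 2, 4]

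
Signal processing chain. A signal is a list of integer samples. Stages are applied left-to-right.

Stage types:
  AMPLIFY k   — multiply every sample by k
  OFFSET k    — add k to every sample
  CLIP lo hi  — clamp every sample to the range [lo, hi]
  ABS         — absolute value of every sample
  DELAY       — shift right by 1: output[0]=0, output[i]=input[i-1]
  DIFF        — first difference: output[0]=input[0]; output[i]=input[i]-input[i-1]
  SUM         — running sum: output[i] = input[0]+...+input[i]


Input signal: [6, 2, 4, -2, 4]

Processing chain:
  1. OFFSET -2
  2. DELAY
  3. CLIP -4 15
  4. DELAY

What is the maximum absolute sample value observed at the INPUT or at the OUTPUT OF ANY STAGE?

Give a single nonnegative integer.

Input: [6, 2, 4, -2, 4] (max |s|=6)
Stage 1 (OFFSET -2): 6+-2=4, 2+-2=0, 4+-2=2, -2+-2=-4, 4+-2=2 -> [4, 0, 2, -4, 2] (max |s|=4)
Stage 2 (DELAY): [0, 4, 0, 2, -4] = [0, 4, 0, 2, -4] -> [0, 4, 0, 2, -4] (max |s|=4)
Stage 3 (CLIP -4 15): clip(0,-4,15)=0, clip(4,-4,15)=4, clip(0,-4,15)=0, clip(2,-4,15)=2, clip(-4,-4,15)=-4 -> [0, 4, 0, 2, -4] (max |s|=4)
Stage 4 (DELAY): [0, 0, 4, 0, 2] = [0, 0, 4, 0, 2] -> [0, 0, 4, 0, 2] (max |s|=4)
Overall max amplitude: 6

Answer: 6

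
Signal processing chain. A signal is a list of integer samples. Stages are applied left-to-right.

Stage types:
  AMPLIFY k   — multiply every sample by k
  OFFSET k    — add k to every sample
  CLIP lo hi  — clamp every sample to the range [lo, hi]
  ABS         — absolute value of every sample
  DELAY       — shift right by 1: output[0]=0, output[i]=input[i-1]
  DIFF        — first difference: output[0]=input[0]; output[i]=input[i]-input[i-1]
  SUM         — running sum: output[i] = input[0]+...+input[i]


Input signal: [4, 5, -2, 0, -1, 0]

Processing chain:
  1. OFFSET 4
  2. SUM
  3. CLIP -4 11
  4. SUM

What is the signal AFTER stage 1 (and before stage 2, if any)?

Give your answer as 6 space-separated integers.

Answer: 8 9 2 4 3 4

Derivation:
Input: [4, 5, -2, 0, -1, 0]
Stage 1 (OFFSET 4): 4+4=8, 5+4=9, -2+4=2, 0+4=4, -1+4=3, 0+4=4 -> [8, 9, 2, 4, 3, 4]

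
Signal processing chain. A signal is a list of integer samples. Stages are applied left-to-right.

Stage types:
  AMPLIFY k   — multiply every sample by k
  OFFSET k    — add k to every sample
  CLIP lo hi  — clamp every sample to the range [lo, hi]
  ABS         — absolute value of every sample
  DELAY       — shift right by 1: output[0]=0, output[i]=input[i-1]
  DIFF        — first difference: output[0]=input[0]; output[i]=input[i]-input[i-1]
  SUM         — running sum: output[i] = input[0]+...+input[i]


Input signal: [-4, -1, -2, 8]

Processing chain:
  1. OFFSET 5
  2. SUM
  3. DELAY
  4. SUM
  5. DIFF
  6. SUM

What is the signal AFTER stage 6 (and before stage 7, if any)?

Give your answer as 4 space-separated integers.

Input: [-4, -1, -2, 8]
Stage 1 (OFFSET 5): -4+5=1, -1+5=4, -2+5=3, 8+5=13 -> [1, 4, 3, 13]
Stage 2 (SUM): sum[0..0]=1, sum[0..1]=5, sum[0..2]=8, sum[0..3]=21 -> [1, 5, 8, 21]
Stage 3 (DELAY): [0, 1, 5, 8] = [0, 1, 5, 8] -> [0, 1, 5, 8]
Stage 4 (SUM): sum[0..0]=0, sum[0..1]=1, sum[0..2]=6, sum[0..3]=14 -> [0, 1, 6, 14]
Stage 5 (DIFF): s[0]=0, 1-0=1, 6-1=5, 14-6=8 -> [0, 1, 5, 8]
Stage 6 (SUM): sum[0..0]=0, sum[0..1]=1, sum[0..2]=6, sum[0..3]=14 -> [0, 1, 6, 14]

Answer: 0 1 6 14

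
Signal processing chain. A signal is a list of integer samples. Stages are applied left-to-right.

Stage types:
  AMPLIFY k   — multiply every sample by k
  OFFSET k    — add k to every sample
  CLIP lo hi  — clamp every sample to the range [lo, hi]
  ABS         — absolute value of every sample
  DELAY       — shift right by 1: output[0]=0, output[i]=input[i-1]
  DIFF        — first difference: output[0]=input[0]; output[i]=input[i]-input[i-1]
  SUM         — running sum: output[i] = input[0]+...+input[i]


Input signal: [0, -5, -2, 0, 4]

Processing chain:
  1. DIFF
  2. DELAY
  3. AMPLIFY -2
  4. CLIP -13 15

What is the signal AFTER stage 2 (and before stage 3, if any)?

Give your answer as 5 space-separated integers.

Answer: 0 0 -5 3 2

Derivation:
Input: [0, -5, -2, 0, 4]
Stage 1 (DIFF): s[0]=0, -5-0=-5, -2--5=3, 0--2=2, 4-0=4 -> [0, -5, 3, 2, 4]
Stage 2 (DELAY): [0, 0, -5, 3, 2] = [0, 0, -5, 3, 2] -> [0, 0, -5, 3, 2]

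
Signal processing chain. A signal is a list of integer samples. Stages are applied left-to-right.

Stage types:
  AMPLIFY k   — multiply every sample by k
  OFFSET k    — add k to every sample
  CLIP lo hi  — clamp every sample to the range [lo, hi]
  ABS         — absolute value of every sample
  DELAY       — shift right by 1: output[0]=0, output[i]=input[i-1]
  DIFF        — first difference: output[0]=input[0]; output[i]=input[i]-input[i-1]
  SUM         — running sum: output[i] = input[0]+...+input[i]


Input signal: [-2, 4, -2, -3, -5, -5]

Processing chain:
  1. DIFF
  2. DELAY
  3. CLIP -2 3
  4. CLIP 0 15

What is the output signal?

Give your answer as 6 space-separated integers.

Input: [-2, 4, -2, -3, -5, -5]
Stage 1 (DIFF): s[0]=-2, 4--2=6, -2-4=-6, -3--2=-1, -5--3=-2, -5--5=0 -> [-2, 6, -6, -1, -2, 0]
Stage 2 (DELAY): [0, -2, 6, -6, -1, -2] = [0, -2, 6, -6, -1, -2] -> [0, -2, 6, -6, -1, -2]
Stage 3 (CLIP -2 3): clip(0,-2,3)=0, clip(-2,-2,3)=-2, clip(6,-2,3)=3, clip(-6,-2,3)=-2, clip(-1,-2,3)=-1, clip(-2,-2,3)=-2 -> [0, -2, 3, -2, -1, -2]
Stage 4 (CLIP 0 15): clip(0,0,15)=0, clip(-2,0,15)=0, clip(3,0,15)=3, clip(-2,0,15)=0, clip(-1,0,15)=0, clip(-2,0,15)=0 -> [0, 0, 3, 0, 0, 0]

Answer: 0 0 3 0 0 0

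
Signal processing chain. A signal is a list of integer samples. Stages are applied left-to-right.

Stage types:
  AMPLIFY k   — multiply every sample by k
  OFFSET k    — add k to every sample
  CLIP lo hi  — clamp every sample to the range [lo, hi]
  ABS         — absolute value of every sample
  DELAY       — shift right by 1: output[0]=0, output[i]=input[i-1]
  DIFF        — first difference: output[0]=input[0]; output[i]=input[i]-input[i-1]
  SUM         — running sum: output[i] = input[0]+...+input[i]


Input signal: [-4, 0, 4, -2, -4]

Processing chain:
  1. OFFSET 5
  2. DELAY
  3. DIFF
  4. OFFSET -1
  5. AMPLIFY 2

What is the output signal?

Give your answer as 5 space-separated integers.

Answer: -2 0 6 6 -14

Derivation:
Input: [-4, 0, 4, -2, -4]
Stage 1 (OFFSET 5): -4+5=1, 0+5=5, 4+5=9, -2+5=3, -4+5=1 -> [1, 5, 9, 3, 1]
Stage 2 (DELAY): [0, 1, 5, 9, 3] = [0, 1, 5, 9, 3] -> [0, 1, 5, 9, 3]
Stage 3 (DIFF): s[0]=0, 1-0=1, 5-1=4, 9-5=4, 3-9=-6 -> [0, 1, 4, 4, -6]
Stage 4 (OFFSET -1): 0+-1=-1, 1+-1=0, 4+-1=3, 4+-1=3, -6+-1=-7 -> [-1, 0, 3, 3, -7]
Stage 5 (AMPLIFY 2): -1*2=-2, 0*2=0, 3*2=6, 3*2=6, -7*2=-14 -> [-2, 0, 6, 6, -14]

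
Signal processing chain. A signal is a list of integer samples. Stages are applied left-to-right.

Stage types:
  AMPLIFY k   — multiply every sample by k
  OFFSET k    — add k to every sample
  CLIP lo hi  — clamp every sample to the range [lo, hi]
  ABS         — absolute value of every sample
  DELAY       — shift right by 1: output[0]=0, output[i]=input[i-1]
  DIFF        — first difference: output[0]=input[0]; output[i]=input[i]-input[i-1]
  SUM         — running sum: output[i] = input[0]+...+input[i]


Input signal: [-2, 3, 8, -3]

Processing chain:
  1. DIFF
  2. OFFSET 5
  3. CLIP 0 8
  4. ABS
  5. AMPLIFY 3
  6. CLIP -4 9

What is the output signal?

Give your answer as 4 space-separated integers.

Input: [-2, 3, 8, -3]
Stage 1 (DIFF): s[0]=-2, 3--2=5, 8-3=5, -3-8=-11 -> [-2, 5, 5, -11]
Stage 2 (OFFSET 5): -2+5=3, 5+5=10, 5+5=10, -11+5=-6 -> [3, 10, 10, -6]
Stage 3 (CLIP 0 8): clip(3,0,8)=3, clip(10,0,8)=8, clip(10,0,8)=8, clip(-6,0,8)=0 -> [3, 8, 8, 0]
Stage 4 (ABS): |3|=3, |8|=8, |8|=8, |0|=0 -> [3, 8, 8, 0]
Stage 5 (AMPLIFY 3): 3*3=9, 8*3=24, 8*3=24, 0*3=0 -> [9, 24, 24, 0]
Stage 6 (CLIP -4 9): clip(9,-4,9)=9, clip(24,-4,9)=9, clip(24,-4,9)=9, clip(0,-4,9)=0 -> [9, 9, 9, 0]

Answer: 9 9 9 0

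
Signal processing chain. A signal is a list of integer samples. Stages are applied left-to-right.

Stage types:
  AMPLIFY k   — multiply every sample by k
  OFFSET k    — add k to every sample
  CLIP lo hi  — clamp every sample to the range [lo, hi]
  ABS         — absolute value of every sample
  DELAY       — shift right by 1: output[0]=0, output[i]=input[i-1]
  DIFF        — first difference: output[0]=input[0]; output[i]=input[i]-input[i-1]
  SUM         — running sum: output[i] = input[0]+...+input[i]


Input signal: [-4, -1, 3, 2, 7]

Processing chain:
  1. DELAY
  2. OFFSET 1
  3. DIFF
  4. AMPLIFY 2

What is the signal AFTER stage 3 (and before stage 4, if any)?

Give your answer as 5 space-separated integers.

Input: [-4, -1, 3, 2, 7]
Stage 1 (DELAY): [0, -4, -1, 3, 2] = [0, -4, -1, 3, 2] -> [0, -4, -1, 3, 2]
Stage 2 (OFFSET 1): 0+1=1, -4+1=-3, -1+1=0, 3+1=4, 2+1=3 -> [1, -3, 0, 4, 3]
Stage 3 (DIFF): s[0]=1, -3-1=-4, 0--3=3, 4-0=4, 3-4=-1 -> [1, -4, 3, 4, -1]

Answer: 1 -4 3 4 -1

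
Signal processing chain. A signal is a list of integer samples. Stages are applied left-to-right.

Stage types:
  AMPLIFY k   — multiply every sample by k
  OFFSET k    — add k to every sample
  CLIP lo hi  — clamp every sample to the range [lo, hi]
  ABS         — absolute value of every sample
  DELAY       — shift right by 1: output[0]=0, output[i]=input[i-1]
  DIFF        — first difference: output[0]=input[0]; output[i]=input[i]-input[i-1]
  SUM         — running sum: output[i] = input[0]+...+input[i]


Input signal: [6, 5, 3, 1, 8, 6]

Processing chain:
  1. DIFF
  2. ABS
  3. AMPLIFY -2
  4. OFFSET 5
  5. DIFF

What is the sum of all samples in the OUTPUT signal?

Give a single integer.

Input: [6, 5, 3, 1, 8, 6]
Stage 1 (DIFF): s[0]=6, 5-6=-1, 3-5=-2, 1-3=-2, 8-1=7, 6-8=-2 -> [6, -1, -2, -2, 7, -2]
Stage 2 (ABS): |6|=6, |-1|=1, |-2|=2, |-2|=2, |7|=7, |-2|=2 -> [6, 1, 2, 2, 7, 2]
Stage 3 (AMPLIFY -2): 6*-2=-12, 1*-2=-2, 2*-2=-4, 2*-2=-4, 7*-2=-14, 2*-2=-4 -> [-12, -2, -4, -4, -14, -4]
Stage 4 (OFFSET 5): -12+5=-7, -2+5=3, -4+5=1, -4+5=1, -14+5=-9, -4+5=1 -> [-7, 3, 1, 1, -9, 1]
Stage 5 (DIFF): s[0]=-7, 3--7=10, 1-3=-2, 1-1=0, -9-1=-10, 1--9=10 -> [-7, 10, -2, 0, -10, 10]
Output sum: 1

Answer: 1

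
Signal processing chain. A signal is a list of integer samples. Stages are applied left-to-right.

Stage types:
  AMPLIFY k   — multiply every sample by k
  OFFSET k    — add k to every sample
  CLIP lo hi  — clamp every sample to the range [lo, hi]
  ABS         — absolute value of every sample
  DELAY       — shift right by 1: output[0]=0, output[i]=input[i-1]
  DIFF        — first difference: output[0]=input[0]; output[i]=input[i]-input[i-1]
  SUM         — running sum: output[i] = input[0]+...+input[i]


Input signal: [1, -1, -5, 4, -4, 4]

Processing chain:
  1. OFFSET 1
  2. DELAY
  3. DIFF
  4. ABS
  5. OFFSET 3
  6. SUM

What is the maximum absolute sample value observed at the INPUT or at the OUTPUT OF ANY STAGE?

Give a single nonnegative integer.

Answer: 43

Derivation:
Input: [1, -1, -5, 4, -4, 4] (max |s|=5)
Stage 1 (OFFSET 1): 1+1=2, -1+1=0, -5+1=-4, 4+1=5, -4+1=-3, 4+1=5 -> [2, 0, -4, 5, -3, 5] (max |s|=5)
Stage 2 (DELAY): [0, 2, 0, -4, 5, -3] = [0, 2, 0, -4, 5, -3] -> [0, 2, 0, -4, 5, -3] (max |s|=5)
Stage 3 (DIFF): s[0]=0, 2-0=2, 0-2=-2, -4-0=-4, 5--4=9, -3-5=-8 -> [0, 2, -2, -4, 9, -8] (max |s|=9)
Stage 4 (ABS): |0|=0, |2|=2, |-2|=2, |-4|=4, |9|=9, |-8|=8 -> [0, 2, 2, 4, 9, 8] (max |s|=9)
Stage 5 (OFFSET 3): 0+3=3, 2+3=5, 2+3=5, 4+3=7, 9+3=12, 8+3=11 -> [3, 5, 5, 7, 12, 11] (max |s|=12)
Stage 6 (SUM): sum[0..0]=3, sum[0..1]=8, sum[0..2]=13, sum[0..3]=20, sum[0..4]=32, sum[0..5]=43 -> [3, 8, 13, 20, 32, 43] (max |s|=43)
Overall max amplitude: 43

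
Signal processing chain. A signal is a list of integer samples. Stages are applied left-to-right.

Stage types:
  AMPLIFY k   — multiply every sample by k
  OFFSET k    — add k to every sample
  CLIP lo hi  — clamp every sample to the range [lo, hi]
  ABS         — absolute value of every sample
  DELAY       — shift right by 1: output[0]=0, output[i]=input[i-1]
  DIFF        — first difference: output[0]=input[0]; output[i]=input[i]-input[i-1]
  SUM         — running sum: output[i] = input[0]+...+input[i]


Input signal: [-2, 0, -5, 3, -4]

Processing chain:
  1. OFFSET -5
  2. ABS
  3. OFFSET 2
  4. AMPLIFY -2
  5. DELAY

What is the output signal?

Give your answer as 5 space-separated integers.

Answer: 0 -18 -14 -24 -8

Derivation:
Input: [-2, 0, -5, 3, -4]
Stage 1 (OFFSET -5): -2+-5=-7, 0+-5=-5, -5+-5=-10, 3+-5=-2, -4+-5=-9 -> [-7, -5, -10, -2, -9]
Stage 2 (ABS): |-7|=7, |-5|=5, |-10|=10, |-2|=2, |-9|=9 -> [7, 5, 10, 2, 9]
Stage 3 (OFFSET 2): 7+2=9, 5+2=7, 10+2=12, 2+2=4, 9+2=11 -> [9, 7, 12, 4, 11]
Stage 4 (AMPLIFY -2): 9*-2=-18, 7*-2=-14, 12*-2=-24, 4*-2=-8, 11*-2=-22 -> [-18, -14, -24, -8, -22]
Stage 5 (DELAY): [0, -18, -14, -24, -8] = [0, -18, -14, -24, -8] -> [0, -18, -14, -24, -8]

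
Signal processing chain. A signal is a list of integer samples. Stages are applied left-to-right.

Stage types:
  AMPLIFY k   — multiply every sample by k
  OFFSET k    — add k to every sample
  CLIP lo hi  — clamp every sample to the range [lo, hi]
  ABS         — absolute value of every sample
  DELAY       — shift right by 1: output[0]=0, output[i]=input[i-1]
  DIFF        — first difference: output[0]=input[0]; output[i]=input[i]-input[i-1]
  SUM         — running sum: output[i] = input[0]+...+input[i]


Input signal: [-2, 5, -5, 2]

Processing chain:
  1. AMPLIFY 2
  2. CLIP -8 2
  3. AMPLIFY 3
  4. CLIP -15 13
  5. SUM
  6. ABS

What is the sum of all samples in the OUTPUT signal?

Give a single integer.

Answer: 54

Derivation:
Input: [-2, 5, -5, 2]
Stage 1 (AMPLIFY 2): -2*2=-4, 5*2=10, -5*2=-10, 2*2=4 -> [-4, 10, -10, 4]
Stage 2 (CLIP -8 2): clip(-4,-8,2)=-4, clip(10,-8,2)=2, clip(-10,-8,2)=-8, clip(4,-8,2)=2 -> [-4, 2, -8, 2]
Stage 3 (AMPLIFY 3): -4*3=-12, 2*3=6, -8*3=-24, 2*3=6 -> [-12, 6, -24, 6]
Stage 4 (CLIP -15 13): clip(-12,-15,13)=-12, clip(6,-15,13)=6, clip(-24,-15,13)=-15, clip(6,-15,13)=6 -> [-12, 6, -15, 6]
Stage 5 (SUM): sum[0..0]=-12, sum[0..1]=-6, sum[0..2]=-21, sum[0..3]=-15 -> [-12, -6, -21, -15]
Stage 6 (ABS): |-12|=12, |-6|=6, |-21|=21, |-15|=15 -> [12, 6, 21, 15]
Output sum: 54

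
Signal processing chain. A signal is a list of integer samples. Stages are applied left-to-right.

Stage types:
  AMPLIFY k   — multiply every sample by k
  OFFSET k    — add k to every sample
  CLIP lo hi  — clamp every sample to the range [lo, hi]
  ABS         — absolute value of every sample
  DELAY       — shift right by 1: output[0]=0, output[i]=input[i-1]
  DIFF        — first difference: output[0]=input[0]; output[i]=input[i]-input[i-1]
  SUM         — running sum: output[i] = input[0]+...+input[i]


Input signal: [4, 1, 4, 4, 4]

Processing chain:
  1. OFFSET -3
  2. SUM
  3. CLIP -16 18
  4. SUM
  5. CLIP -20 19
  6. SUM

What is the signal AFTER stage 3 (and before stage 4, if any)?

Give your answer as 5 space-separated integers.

Answer: 1 -1 0 1 2

Derivation:
Input: [4, 1, 4, 4, 4]
Stage 1 (OFFSET -3): 4+-3=1, 1+-3=-2, 4+-3=1, 4+-3=1, 4+-3=1 -> [1, -2, 1, 1, 1]
Stage 2 (SUM): sum[0..0]=1, sum[0..1]=-1, sum[0..2]=0, sum[0..3]=1, sum[0..4]=2 -> [1, -1, 0, 1, 2]
Stage 3 (CLIP -16 18): clip(1,-16,18)=1, clip(-1,-16,18)=-1, clip(0,-16,18)=0, clip(1,-16,18)=1, clip(2,-16,18)=2 -> [1, -1, 0, 1, 2]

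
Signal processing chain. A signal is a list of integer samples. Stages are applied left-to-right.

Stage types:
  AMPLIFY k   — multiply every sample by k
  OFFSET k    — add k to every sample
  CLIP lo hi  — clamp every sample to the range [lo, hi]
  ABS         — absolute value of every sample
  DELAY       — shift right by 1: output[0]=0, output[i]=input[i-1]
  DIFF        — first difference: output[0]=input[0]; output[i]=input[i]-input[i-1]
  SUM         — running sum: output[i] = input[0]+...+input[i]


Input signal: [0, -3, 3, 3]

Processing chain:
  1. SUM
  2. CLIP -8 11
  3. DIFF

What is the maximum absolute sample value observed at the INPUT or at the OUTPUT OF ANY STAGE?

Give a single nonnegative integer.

Answer: 3

Derivation:
Input: [0, -3, 3, 3] (max |s|=3)
Stage 1 (SUM): sum[0..0]=0, sum[0..1]=-3, sum[0..2]=0, sum[0..3]=3 -> [0, -3, 0, 3] (max |s|=3)
Stage 2 (CLIP -8 11): clip(0,-8,11)=0, clip(-3,-8,11)=-3, clip(0,-8,11)=0, clip(3,-8,11)=3 -> [0, -3, 0, 3] (max |s|=3)
Stage 3 (DIFF): s[0]=0, -3-0=-3, 0--3=3, 3-0=3 -> [0, -3, 3, 3] (max |s|=3)
Overall max amplitude: 3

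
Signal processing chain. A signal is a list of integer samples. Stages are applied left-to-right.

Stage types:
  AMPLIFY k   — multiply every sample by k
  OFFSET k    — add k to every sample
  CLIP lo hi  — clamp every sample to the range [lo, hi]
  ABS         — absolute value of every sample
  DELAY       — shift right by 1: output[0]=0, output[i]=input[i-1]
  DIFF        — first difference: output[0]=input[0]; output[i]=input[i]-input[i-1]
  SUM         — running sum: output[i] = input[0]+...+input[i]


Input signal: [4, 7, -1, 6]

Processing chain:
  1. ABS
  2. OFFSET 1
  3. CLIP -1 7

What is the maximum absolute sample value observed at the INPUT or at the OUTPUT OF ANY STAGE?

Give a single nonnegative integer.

Answer: 8

Derivation:
Input: [4, 7, -1, 6] (max |s|=7)
Stage 1 (ABS): |4|=4, |7|=7, |-1|=1, |6|=6 -> [4, 7, 1, 6] (max |s|=7)
Stage 2 (OFFSET 1): 4+1=5, 7+1=8, 1+1=2, 6+1=7 -> [5, 8, 2, 7] (max |s|=8)
Stage 3 (CLIP -1 7): clip(5,-1,7)=5, clip(8,-1,7)=7, clip(2,-1,7)=2, clip(7,-1,7)=7 -> [5, 7, 2, 7] (max |s|=7)
Overall max amplitude: 8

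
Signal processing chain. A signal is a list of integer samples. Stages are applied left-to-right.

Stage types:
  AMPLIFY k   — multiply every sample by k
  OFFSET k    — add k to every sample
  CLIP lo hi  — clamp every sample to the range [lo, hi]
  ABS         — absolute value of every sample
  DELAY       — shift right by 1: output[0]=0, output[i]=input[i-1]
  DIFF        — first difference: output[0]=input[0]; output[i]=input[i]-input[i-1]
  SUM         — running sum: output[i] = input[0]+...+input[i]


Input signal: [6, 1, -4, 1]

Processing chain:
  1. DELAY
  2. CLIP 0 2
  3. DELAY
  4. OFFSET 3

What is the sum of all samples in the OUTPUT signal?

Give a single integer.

Input: [6, 1, -4, 1]
Stage 1 (DELAY): [0, 6, 1, -4] = [0, 6, 1, -4] -> [0, 6, 1, -4]
Stage 2 (CLIP 0 2): clip(0,0,2)=0, clip(6,0,2)=2, clip(1,0,2)=1, clip(-4,0,2)=0 -> [0, 2, 1, 0]
Stage 3 (DELAY): [0, 0, 2, 1] = [0, 0, 2, 1] -> [0, 0, 2, 1]
Stage 4 (OFFSET 3): 0+3=3, 0+3=3, 2+3=5, 1+3=4 -> [3, 3, 5, 4]
Output sum: 15

Answer: 15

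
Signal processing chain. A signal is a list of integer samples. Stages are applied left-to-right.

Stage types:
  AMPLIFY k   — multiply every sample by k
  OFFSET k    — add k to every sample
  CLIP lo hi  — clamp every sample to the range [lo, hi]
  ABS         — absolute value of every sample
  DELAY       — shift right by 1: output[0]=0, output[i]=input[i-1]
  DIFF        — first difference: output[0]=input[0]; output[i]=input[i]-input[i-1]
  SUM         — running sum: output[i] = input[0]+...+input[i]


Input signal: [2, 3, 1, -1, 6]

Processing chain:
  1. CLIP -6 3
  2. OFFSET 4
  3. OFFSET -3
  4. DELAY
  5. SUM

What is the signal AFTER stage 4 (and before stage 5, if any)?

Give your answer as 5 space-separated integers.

Answer: 0 3 4 2 0

Derivation:
Input: [2, 3, 1, -1, 6]
Stage 1 (CLIP -6 3): clip(2,-6,3)=2, clip(3,-6,3)=3, clip(1,-6,3)=1, clip(-1,-6,3)=-1, clip(6,-6,3)=3 -> [2, 3, 1, -1, 3]
Stage 2 (OFFSET 4): 2+4=6, 3+4=7, 1+4=5, -1+4=3, 3+4=7 -> [6, 7, 5, 3, 7]
Stage 3 (OFFSET -3): 6+-3=3, 7+-3=4, 5+-3=2, 3+-3=0, 7+-3=4 -> [3, 4, 2, 0, 4]
Stage 4 (DELAY): [0, 3, 4, 2, 0] = [0, 3, 4, 2, 0] -> [0, 3, 4, 2, 0]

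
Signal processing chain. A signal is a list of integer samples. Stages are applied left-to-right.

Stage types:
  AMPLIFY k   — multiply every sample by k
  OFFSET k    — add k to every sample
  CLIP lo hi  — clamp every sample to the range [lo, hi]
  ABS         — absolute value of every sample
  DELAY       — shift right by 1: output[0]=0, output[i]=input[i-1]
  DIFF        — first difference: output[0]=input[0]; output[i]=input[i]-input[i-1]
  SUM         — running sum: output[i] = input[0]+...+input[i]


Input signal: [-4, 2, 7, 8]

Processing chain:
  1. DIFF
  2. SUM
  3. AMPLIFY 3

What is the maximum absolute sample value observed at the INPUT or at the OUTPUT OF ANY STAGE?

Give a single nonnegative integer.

Answer: 24

Derivation:
Input: [-4, 2, 7, 8] (max |s|=8)
Stage 1 (DIFF): s[0]=-4, 2--4=6, 7-2=5, 8-7=1 -> [-4, 6, 5, 1] (max |s|=6)
Stage 2 (SUM): sum[0..0]=-4, sum[0..1]=2, sum[0..2]=7, sum[0..3]=8 -> [-4, 2, 7, 8] (max |s|=8)
Stage 3 (AMPLIFY 3): -4*3=-12, 2*3=6, 7*3=21, 8*3=24 -> [-12, 6, 21, 24] (max |s|=24)
Overall max amplitude: 24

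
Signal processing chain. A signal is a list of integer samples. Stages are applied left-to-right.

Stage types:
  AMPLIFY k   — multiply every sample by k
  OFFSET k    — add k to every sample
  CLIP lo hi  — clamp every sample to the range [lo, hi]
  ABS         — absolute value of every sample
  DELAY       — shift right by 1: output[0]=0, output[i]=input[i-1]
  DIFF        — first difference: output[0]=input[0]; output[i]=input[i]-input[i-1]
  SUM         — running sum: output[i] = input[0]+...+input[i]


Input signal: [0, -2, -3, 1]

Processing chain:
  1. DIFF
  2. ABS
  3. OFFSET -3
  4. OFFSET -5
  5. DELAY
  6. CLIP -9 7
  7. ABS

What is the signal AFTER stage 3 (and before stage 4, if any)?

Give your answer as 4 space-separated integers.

Input: [0, -2, -3, 1]
Stage 1 (DIFF): s[0]=0, -2-0=-2, -3--2=-1, 1--3=4 -> [0, -2, -1, 4]
Stage 2 (ABS): |0|=0, |-2|=2, |-1|=1, |4|=4 -> [0, 2, 1, 4]
Stage 3 (OFFSET -3): 0+-3=-3, 2+-3=-1, 1+-3=-2, 4+-3=1 -> [-3, -1, -2, 1]

Answer: -3 -1 -2 1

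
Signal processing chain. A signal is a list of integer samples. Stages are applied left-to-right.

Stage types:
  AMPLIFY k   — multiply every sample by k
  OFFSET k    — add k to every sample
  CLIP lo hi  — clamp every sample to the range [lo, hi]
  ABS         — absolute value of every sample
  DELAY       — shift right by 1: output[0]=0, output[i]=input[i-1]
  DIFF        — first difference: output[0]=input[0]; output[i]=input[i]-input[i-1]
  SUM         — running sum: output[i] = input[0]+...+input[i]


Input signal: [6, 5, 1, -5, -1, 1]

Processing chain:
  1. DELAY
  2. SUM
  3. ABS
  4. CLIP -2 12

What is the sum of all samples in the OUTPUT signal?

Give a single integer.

Answer: 42

Derivation:
Input: [6, 5, 1, -5, -1, 1]
Stage 1 (DELAY): [0, 6, 5, 1, -5, -1] = [0, 6, 5, 1, -5, -1] -> [0, 6, 5, 1, -5, -1]
Stage 2 (SUM): sum[0..0]=0, sum[0..1]=6, sum[0..2]=11, sum[0..3]=12, sum[0..4]=7, sum[0..5]=6 -> [0, 6, 11, 12, 7, 6]
Stage 3 (ABS): |0|=0, |6|=6, |11|=11, |12|=12, |7|=7, |6|=6 -> [0, 6, 11, 12, 7, 6]
Stage 4 (CLIP -2 12): clip(0,-2,12)=0, clip(6,-2,12)=6, clip(11,-2,12)=11, clip(12,-2,12)=12, clip(7,-2,12)=7, clip(6,-2,12)=6 -> [0, 6, 11, 12, 7, 6]
Output sum: 42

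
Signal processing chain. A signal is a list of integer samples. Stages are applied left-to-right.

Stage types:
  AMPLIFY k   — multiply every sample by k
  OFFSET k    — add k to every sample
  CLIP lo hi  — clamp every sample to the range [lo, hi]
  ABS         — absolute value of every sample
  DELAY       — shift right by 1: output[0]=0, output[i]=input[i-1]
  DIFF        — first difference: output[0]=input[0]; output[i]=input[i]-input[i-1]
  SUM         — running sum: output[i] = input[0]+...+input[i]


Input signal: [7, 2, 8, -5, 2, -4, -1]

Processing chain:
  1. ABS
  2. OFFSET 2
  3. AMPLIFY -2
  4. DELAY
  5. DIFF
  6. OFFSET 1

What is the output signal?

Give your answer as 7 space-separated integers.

Input: [7, 2, 8, -5, 2, -4, -1]
Stage 1 (ABS): |7|=7, |2|=2, |8|=8, |-5|=5, |2|=2, |-4|=4, |-1|=1 -> [7, 2, 8, 5, 2, 4, 1]
Stage 2 (OFFSET 2): 7+2=9, 2+2=4, 8+2=10, 5+2=7, 2+2=4, 4+2=6, 1+2=3 -> [9, 4, 10, 7, 4, 6, 3]
Stage 3 (AMPLIFY -2): 9*-2=-18, 4*-2=-8, 10*-2=-20, 7*-2=-14, 4*-2=-8, 6*-2=-12, 3*-2=-6 -> [-18, -8, -20, -14, -8, -12, -6]
Stage 4 (DELAY): [0, -18, -8, -20, -14, -8, -12] = [0, -18, -8, -20, -14, -8, -12] -> [0, -18, -8, -20, -14, -8, -12]
Stage 5 (DIFF): s[0]=0, -18-0=-18, -8--18=10, -20--8=-12, -14--20=6, -8--14=6, -12--8=-4 -> [0, -18, 10, -12, 6, 6, -4]
Stage 6 (OFFSET 1): 0+1=1, -18+1=-17, 10+1=11, -12+1=-11, 6+1=7, 6+1=7, -4+1=-3 -> [1, -17, 11, -11, 7, 7, -3]

Answer: 1 -17 11 -11 7 7 -3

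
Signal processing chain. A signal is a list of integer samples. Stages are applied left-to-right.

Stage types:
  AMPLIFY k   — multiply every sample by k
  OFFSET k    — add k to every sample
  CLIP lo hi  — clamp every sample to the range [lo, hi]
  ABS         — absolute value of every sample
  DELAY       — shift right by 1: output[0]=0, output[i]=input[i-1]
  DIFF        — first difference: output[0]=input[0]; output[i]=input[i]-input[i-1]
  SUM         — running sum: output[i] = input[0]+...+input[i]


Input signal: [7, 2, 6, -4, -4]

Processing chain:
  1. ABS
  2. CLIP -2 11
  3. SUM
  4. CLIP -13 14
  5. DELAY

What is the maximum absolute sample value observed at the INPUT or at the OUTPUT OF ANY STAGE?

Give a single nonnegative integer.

Answer: 23

Derivation:
Input: [7, 2, 6, -4, -4] (max |s|=7)
Stage 1 (ABS): |7|=7, |2|=2, |6|=6, |-4|=4, |-4|=4 -> [7, 2, 6, 4, 4] (max |s|=7)
Stage 2 (CLIP -2 11): clip(7,-2,11)=7, clip(2,-2,11)=2, clip(6,-2,11)=6, clip(4,-2,11)=4, clip(4,-2,11)=4 -> [7, 2, 6, 4, 4] (max |s|=7)
Stage 3 (SUM): sum[0..0]=7, sum[0..1]=9, sum[0..2]=15, sum[0..3]=19, sum[0..4]=23 -> [7, 9, 15, 19, 23] (max |s|=23)
Stage 4 (CLIP -13 14): clip(7,-13,14)=7, clip(9,-13,14)=9, clip(15,-13,14)=14, clip(19,-13,14)=14, clip(23,-13,14)=14 -> [7, 9, 14, 14, 14] (max |s|=14)
Stage 5 (DELAY): [0, 7, 9, 14, 14] = [0, 7, 9, 14, 14] -> [0, 7, 9, 14, 14] (max |s|=14)
Overall max amplitude: 23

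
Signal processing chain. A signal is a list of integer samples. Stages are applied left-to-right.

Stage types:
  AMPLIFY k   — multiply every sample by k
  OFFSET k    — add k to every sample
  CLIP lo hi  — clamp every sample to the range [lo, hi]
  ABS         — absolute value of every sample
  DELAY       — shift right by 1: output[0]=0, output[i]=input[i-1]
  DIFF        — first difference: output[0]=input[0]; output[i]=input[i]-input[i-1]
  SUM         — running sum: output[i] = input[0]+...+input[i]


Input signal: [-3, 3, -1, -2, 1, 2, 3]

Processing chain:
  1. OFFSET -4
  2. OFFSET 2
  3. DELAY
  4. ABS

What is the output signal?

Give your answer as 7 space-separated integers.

Answer: 0 5 1 3 4 1 0

Derivation:
Input: [-3, 3, -1, -2, 1, 2, 3]
Stage 1 (OFFSET -4): -3+-4=-7, 3+-4=-1, -1+-4=-5, -2+-4=-6, 1+-4=-3, 2+-4=-2, 3+-4=-1 -> [-7, -1, -5, -6, -3, -2, -1]
Stage 2 (OFFSET 2): -7+2=-5, -1+2=1, -5+2=-3, -6+2=-4, -3+2=-1, -2+2=0, -1+2=1 -> [-5, 1, -3, -4, -1, 0, 1]
Stage 3 (DELAY): [0, -5, 1, -3, -4, -1, 0] = [0, -5, 1, -3, -4, -1, 0] -> [0, -5, 1, -3, -4, -1, 0]
Stage 4 (ABS): |0|=0, |-5|=5, |1|=1, |-3|=3, |-4|=4, |-1|=1, |0|=0 -> [0, 5, 1, 3, 4, 1, 0]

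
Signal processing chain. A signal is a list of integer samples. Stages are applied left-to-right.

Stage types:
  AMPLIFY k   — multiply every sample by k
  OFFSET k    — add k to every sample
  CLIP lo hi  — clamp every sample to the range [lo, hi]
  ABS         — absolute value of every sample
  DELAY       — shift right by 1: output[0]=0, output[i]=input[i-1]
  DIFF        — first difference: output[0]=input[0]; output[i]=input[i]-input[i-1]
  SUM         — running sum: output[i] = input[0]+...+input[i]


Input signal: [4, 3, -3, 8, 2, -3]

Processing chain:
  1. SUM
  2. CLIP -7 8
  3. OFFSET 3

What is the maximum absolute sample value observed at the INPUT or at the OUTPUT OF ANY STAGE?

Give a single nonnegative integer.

Answer: 14

Derivation:
Input: [4, 3, -3, 8, 2, -3] (max |s|=8)
Stage 1 (SUM): sum[0..0]=4, sum[0..1]=7, sum[0..2]=4, sum[0..3]=12, sum[0..4]=14, sum[0..5]=11 -> [4, 7, 4, 12, 14, 11] (max |s|=14)
Stage 2 (CLIP -7 8): clip(4,-7,8)=4, clip(7,-7,8)=7, clip(4,-7,8)=4, clip(12,-7,8)=8, clip(14,-7,8)=8, clip(11,-7,8)=8 -> [4, 7, 4, 8, 8, 8] (max |s|=8)
Stage 3 (OFFSET 3): 4+3=7, 7+3=10, 4+3=7, 8+3=11, 8+3=11, 8+3=11 -> [7, 10, 7, 11, 11, 11] (max |s|=11)
Overall max amplitude: 14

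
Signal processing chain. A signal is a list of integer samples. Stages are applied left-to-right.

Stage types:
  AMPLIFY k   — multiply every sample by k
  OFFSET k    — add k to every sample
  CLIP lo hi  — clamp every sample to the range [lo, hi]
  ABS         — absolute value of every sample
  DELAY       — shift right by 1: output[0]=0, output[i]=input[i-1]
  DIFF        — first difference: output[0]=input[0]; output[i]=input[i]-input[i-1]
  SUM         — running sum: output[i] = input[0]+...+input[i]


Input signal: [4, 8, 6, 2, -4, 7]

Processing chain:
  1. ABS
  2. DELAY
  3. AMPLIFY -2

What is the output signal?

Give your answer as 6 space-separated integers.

Input: [4, 8, 6, 2, -4, 7]
Stage 1 (ABS): |4|=4, |8|=8, |6|=6, |2|=2, |-4|=4, |7|=7 -> [4, 8, 6, 2, 4, 7]
Stage 2 (DELAY): [0, 4, 8, 6, 2, 4] = [0, 4, 8, 6, 2, 4] -> [0, 4, 8, 6, 2, 4]
Stage 3 (AMPLIFY -2): 0*-2=0, 4*-2=-8, 8*-2=-16, 6*-2=-12, 2*-2=-4, 4*-2=-8 -> [0, -8, -16, -12, -4, -8]

Answer: 0 -8 -16 -12 -4 -8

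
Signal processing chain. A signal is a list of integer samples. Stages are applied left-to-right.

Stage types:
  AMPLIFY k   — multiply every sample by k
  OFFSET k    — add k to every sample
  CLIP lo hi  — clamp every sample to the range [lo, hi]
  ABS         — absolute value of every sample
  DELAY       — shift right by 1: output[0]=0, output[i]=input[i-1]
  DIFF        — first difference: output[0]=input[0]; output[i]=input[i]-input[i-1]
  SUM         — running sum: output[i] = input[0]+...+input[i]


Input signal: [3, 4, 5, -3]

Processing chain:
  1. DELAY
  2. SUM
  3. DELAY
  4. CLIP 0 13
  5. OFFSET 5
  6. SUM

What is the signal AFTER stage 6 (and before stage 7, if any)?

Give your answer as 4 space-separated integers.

Answer: 5 10 18 30

Derivation:
Input: [3, 4, 5, -3]
Stage 1 (DELAY): [0, 3, 4, 5] = [0, 3, 4, 5] -> [0, 3, 4, 5]
Stage 2 (SUM): sum[0..0]=0, sum[0..1]=3, sum[0..2]=7, sum[0..3]=12 -> [0, 3, 7, 12]
Stage 3 (DELAY): [0, 0, 3, 7] = [0, 0, 3, 7] -> [0, 0, 3, 7]
Stage 4 (CLIP 0 13): clip(0,0,13)=0, clip(0,0,13)=0, clip(3,0,13)=3, clip(7,0,13)=7 -> [0, 0, 3, 7]
Stage 5 (OFFSET 5): 0+5=5, 0+5=5, 3+5=8, 7+5=12 -> [5, 5, 8, 12]
Stage 6 (SUM): sum[0..0]=5, sum[0..1]=10, sum[0..2]=18, sum[0..3]=30 -> [5, 10, 18, 30]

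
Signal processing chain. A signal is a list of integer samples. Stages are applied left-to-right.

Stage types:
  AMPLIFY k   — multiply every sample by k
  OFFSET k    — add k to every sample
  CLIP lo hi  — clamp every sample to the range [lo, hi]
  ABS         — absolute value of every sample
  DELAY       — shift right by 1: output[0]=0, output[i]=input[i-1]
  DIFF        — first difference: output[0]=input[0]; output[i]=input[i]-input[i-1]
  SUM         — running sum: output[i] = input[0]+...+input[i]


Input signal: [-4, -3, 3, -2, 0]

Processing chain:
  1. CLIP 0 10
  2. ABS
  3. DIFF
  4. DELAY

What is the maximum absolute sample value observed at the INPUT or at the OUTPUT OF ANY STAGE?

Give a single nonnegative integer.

Answer: 4

Derivation:
Input: [-4, -3, 3, -2, 0] (max |s|=4)
Stage 1 (CLIP 0 10): clip(-4,0,10)=0, clip(-3,0,10)=0, clip(3,0,10)=3, clip(-2,0,10)=0, clip(0,0,10)=0 -> [0, 0, 3, 0, 0] (max |s|=3)
Stage 2 (ABS): |0|=0, |0|=0, |3|=3, |0|=0, |0|=0 -> [0, 0, 3, 0, 0] (max |s|=3)
Stage 3 (DIFF): s[0]=0, 0-0=0, 3-0=3, 0-3=-3, 0-0=0 -> [0, 0, 3, -3, 0] (max |s|=3)
Stage 4 (DELAY): [0, 0, 0, 3, -3] = [0, 0, 0, 3, -3] -> [0, 0, 0, 3, -3] (max |s|=3)
Overall max amplitude: 4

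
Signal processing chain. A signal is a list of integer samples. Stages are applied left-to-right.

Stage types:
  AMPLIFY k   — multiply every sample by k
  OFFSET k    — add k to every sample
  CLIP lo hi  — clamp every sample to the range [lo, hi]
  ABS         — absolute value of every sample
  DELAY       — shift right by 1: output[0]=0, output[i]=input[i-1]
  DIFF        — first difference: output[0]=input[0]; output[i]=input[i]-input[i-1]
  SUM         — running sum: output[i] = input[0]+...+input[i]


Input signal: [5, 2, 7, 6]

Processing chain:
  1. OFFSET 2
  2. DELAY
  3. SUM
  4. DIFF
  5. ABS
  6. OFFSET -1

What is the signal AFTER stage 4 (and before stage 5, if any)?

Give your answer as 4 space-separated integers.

Input: [5, 2, 7, 6]
Stage 1 (OFFSET 2): 5+2=7, 2+2=4, 7+2=9, 6+2=8 -> [7, 4, 9, 8]
Stage 2 (DELAY): [0, 7, 4, 9] = [0, 7, 4, 9] -> [0, 7, 4, 9]
Stage 3 (SUM): sum[0..0]=0, sum[0..1]=7, sum[0..2]=11, sum[0..3]=20 -> [0, 7, 11, 20]
Stage 4 (DIFF): s[0]=0, 7-0=7, 11-7=4, 20-11=9 -> [0, 7, 4, 9]

Answer: 0 7 4 9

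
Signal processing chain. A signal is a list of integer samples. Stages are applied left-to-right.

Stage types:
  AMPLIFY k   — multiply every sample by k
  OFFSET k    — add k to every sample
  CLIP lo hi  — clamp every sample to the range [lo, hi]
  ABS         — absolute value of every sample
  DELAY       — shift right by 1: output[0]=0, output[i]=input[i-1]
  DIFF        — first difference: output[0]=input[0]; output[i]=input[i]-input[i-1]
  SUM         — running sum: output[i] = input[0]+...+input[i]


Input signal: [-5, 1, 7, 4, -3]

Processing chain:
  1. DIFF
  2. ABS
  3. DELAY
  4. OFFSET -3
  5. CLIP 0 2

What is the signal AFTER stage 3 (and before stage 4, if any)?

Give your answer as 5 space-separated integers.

Input: [-5, 1, 7, 4, -3]
Stage 1 (DIFF): s[0]=-5, 1--5=6, 7-1=6, 4-7=-3, -3-4=-7 -> [-5, 6, 6, -3, -7]
Stage 2 (ABS): |-5|=5, |6|=6, |6|=6, |-3|=3, |-7|=7 -> [5, 6, 6, 3, 7]
Stage 3 (DELAY): [0, 5, 6, 6, 3] = [0, 5, 6, 6, 3] -> [0, 5, 6, 6, 3]

Answer: 0 5 6 6 3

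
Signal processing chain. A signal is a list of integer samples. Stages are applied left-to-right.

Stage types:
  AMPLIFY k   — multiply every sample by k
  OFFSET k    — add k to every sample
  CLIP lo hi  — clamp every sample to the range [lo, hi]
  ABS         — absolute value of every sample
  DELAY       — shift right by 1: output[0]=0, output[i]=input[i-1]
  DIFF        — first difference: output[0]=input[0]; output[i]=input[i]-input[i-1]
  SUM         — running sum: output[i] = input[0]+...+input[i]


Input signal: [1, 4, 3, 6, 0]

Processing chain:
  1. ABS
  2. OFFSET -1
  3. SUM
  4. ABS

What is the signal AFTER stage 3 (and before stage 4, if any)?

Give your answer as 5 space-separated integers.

Input: [1, 4, 3, 6, 0]
Stage 1 (ABS): |1|=1, |4|=4, |3|=3, |6|=6, |0|=0 -> [1, 4, 3, 6, 0]
Stage 2 (OFFSET -1): 1+-1=0, 4+-1=3, 3+-1=2, 6+-1=5, 0+-1=-1 -> [0, 3, 2, 5, -1]
Stage 3 (SUM): sum[0..0]=0, sum[0..1]=3, sum[0..2]=5, sum[0..3]=10, sum[0..4]=9 -> [0, 3, 5, 10, 9]

Answer: 0 3 5 10 9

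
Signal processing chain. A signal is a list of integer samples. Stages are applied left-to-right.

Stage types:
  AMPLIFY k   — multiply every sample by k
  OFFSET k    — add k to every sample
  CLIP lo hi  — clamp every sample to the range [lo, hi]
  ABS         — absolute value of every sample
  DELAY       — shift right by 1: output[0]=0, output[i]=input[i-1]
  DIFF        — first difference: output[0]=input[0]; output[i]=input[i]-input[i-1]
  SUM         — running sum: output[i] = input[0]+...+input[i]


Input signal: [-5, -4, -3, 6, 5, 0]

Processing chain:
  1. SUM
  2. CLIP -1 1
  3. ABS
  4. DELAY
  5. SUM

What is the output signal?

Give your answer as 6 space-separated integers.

Input: [-5, -4, -3, 6, 5, 0]
Stage 1 (SUM): sum[0..0]=-5, sum[0..1]=-9, sum[0..2]=-12, sum[0..3]=-6, sum[0..4]=-1, sum[0..5]=-1 -> [-5, -9, -12, -6, -1, -1]
Stage 2 (CLIP -1 1): clip(-5,-1,1)=-1, clip(-9,-1,1)=-1, clip(-12,-1,1)=-1, clip(-6,-1,1)=-1, clip(-1,-1,1)=-1, clip(-1,-1,1)=-1 -> [-1, -1, -1, -1, -1, -1]
Stage 3 (ABS): |-1|=1, |-1|=1, |-1|=1, |-1|=1, |-1|=1, |-1|=1 -> [1, 1, 1, 1, 1, 1]
Stage 4 (DELAY): [0, 1, 1, 1, 1, 1] = [0, 1, 1, 1, 1, 1] -> [0, 1, 1, 1, 1, 1]
Stage 5 (SUM): sum[0..0]=0, sum[0..1]=1, sum[0..2]=2, sum[0..3]=3, sum[0..4]=4, sum[0..5]=5 -> [0, 1, 2, 3, 4, 5]

Answer: 0 1 2 3 4 5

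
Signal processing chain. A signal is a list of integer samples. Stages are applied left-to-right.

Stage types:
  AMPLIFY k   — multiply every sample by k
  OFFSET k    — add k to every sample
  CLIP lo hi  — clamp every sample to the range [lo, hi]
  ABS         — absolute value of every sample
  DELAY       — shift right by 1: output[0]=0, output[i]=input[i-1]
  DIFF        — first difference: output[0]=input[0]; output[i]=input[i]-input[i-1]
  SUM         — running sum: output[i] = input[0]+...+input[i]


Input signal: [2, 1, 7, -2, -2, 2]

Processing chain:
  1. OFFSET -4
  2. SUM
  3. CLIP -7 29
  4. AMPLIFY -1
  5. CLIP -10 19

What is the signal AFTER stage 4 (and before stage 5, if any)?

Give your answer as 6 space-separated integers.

Input: [2, 1, 7, -2, -2, 2]
Stage 1 (OFFSET -4): 2+-4=-2, 1+-4=-3, 7+-4=3, -2+-4=-6, -2+-4=-6, 2+-4=-2 -> [-2, -3, 3, -6, -6, -2]
Stage 2 (SUM): sum[0..0]=-2, sum[0..1]=-5, sum[0..2]=-2, sum[0..3]=-8, sum[0..4]=-14, sum[0..5]=-16 -> [-2, -5, -2, -8, -14, -16]
Stage 3 (CLIP -7 29): clip(-2,-7,29)=-2, clip(-5,-7,29)=-5, clip(-2,-7,29)=-2, clip(-8,-7,29)=-7, clip(-14,-7,29)=-7, clip(-16,-7,29)=-7 -> [-2, -5, -2, -7, -7, -7]
Stage 4 (AMPLIFY -1): -2*-1=2, -5*-1=5, -2*-1=2, -7*-1=7, -7*-1=7, -7*-1=7 -> [2, 5, 2, 7, 7, 7]

Answer: 2 5 2 7 7 7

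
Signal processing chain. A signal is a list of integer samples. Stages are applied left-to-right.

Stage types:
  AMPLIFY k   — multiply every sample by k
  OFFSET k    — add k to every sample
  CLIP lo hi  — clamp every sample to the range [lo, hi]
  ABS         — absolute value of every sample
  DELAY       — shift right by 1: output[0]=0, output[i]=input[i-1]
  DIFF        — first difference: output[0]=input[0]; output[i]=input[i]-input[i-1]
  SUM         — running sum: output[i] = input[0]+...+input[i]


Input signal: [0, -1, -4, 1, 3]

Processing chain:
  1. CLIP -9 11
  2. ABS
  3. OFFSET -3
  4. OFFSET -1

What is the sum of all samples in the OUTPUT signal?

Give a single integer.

Answer: -11

Derivation:
Input: [0, -1, -4, 1, 3]
Stage 1 (CLIP -9 11): clip(0,-9,11)=0, clip(-1,-9,11)=-1, clip(-4,-9,11)=-4, clip(1,-9,11)=1, clip(3,-9,11)=3 -> [0, -1, -4, 1, 3]
Stage 2 (ABS): |0|=0, |-1|=1, |-4|=4, |1|=1, |3|=3 -> [0, 1, 4, 1, 3]
Stage 3 (OFFSET -3): 0+-3=-3, 1+-3=-2, 4+-3=1, 1+-3=-2, 3+-3=0 -> [-3, -2, 1, -2, 0]
Stage 4 (OFFSET -1): -3+-1=-4, -2+-1=-3, 1+-1=0, -2+-1=-3, 0+-1=-1 -> [-4, -3, 0, -3, -1]
Output sum: -11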